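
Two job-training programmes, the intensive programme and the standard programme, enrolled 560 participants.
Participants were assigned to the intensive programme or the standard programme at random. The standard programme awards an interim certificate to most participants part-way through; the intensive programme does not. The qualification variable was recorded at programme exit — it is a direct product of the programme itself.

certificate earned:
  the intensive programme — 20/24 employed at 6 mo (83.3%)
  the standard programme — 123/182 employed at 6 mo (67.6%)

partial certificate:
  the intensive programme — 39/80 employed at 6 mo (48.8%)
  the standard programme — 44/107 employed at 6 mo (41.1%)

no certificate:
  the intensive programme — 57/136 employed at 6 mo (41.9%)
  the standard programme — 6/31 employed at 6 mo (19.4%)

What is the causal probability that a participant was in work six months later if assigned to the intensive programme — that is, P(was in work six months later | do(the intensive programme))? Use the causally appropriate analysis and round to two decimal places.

The distribution of qualification attained during the programme is itself part of what the programme does — it is an intermediate outcome. Holding it fixed would remove that part of the effect; the total effect is the pooled difference.
So P(outcome | do(the intensive programme)) is just the pooled rate for the intensive programme: 116/240 = 0.483.

0.48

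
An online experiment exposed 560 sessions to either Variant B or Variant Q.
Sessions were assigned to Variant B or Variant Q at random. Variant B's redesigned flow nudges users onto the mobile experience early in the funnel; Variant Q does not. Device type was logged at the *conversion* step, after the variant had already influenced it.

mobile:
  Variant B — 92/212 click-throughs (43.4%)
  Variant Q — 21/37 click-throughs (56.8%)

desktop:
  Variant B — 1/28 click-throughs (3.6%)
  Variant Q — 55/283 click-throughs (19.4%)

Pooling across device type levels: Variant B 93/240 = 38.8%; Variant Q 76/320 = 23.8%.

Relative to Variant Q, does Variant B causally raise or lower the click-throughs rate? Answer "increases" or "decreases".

Because the variant influences device type, device type is a post-treatment mediator, not a confounder. Stratifying on it would bias the estimate; the causal effect is the crude pooled difference.
Pooled: Variant B 38.8% vs Variant Q 23.8%; Variant B is higher overall.

increases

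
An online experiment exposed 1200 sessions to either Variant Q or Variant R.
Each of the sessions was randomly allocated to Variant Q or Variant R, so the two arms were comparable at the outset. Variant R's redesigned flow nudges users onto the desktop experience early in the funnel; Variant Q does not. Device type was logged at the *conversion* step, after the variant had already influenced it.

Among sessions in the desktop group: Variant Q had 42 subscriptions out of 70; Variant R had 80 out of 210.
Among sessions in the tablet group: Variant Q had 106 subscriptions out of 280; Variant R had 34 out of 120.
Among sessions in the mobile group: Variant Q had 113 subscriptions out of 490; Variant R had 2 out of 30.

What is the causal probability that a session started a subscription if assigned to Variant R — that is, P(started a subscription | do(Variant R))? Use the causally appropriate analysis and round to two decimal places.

The distribution of device type is itself part of what the variant does — it is an intermediate outcome. Holding it fixed would remove that part of the effect; the total effect is the pooled difference.
So P(outcome | do(Variant R)) is just the pooled rate for Variant R: 116/360 = 0.322.

0.32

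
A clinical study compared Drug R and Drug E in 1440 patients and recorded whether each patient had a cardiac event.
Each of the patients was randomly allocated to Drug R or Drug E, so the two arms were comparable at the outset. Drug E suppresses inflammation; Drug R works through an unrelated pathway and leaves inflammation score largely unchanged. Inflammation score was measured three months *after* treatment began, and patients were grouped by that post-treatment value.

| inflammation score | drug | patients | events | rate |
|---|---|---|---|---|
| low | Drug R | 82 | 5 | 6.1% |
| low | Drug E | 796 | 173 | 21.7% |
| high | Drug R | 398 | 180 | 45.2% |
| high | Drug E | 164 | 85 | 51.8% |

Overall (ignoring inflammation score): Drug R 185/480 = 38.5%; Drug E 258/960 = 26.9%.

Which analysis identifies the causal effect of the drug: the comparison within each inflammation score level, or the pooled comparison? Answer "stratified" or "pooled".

Because the drug influences inflammation score, inflammation score is a post-treatment mediator, not a confounder. Stratifying on it would bias the estimate; the causal effect is the crude pooled difference.
Pooled: Drug R 38.5% vs Drug E 26.9%; Drug E is lower overall.

pooled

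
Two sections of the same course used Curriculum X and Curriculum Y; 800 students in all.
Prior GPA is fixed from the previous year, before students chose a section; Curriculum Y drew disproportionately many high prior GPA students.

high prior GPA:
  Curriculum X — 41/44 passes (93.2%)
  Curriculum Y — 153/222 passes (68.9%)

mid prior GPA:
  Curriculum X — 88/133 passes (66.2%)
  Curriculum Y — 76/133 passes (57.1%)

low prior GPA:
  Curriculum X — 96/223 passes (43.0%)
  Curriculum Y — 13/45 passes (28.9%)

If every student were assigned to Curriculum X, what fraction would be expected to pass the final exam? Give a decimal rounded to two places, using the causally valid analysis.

0.67

Curriculum X is higher inside every prior GPA band stratum but Curriculum Y is higher in aggregate. Whether to stratify depends on how prior GPA band relates to the teaching method.
Prior GPA band is set before the teaching method has any effect — it is not caused by the teaching method — and it independently drives the outcome. That makes it a confounder, so the causal comparison is within prior GPA band levels.
Standardising Curriculum X to the population prior GPA band mix: 0.333·41/44 + 0.333·88/133 + 0.335·96/223 = 0.674.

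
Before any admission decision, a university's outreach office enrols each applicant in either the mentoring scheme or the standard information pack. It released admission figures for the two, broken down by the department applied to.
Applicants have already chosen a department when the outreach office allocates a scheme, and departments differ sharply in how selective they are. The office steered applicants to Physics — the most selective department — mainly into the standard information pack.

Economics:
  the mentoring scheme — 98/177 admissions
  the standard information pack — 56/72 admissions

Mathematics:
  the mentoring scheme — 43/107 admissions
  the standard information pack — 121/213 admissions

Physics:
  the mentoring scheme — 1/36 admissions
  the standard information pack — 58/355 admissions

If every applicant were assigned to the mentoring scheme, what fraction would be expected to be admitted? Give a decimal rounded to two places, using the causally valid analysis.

0.29

The imbalance in department arose from how applicants were allocated, not from anything the outreach scheme did; and department independently affects the outcome. The pooled gap is confounded — condition on department.
Standardising the mentoring scheme to the population department mix: 0.259·98/177 + 0.333·43/107 + 0.407·1/36 = 0.289.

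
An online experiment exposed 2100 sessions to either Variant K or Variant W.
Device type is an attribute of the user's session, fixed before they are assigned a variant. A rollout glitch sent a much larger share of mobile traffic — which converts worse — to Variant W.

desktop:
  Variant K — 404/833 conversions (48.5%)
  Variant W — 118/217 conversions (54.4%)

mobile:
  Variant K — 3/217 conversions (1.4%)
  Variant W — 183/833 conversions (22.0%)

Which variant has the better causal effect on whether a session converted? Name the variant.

Since device type is a pre-existing factor (not a product of the variant) and it affects the outcome on its own, it is a confounder. The stratified rates, not the pooled rate, identify the causal effect.
Within each level — desktop: 48.5% vs 54.4%; mobile: 1.4% vs 22.0% — Variant W is higher every time.

Variant W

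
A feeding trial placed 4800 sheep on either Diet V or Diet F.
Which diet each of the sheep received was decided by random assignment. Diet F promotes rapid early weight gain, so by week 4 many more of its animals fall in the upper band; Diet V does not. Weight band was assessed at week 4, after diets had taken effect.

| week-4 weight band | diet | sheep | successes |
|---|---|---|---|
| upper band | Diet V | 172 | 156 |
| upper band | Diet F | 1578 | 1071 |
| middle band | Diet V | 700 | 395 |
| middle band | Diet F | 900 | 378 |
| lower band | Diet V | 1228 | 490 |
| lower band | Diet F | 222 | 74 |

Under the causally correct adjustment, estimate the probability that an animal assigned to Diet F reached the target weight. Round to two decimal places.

0.56

Within every week-4 weight band level Diet V has the higher rate, yet pooled Diet F does — Simpson's reversal.
Week-4 weight band is recorded after the diet and is itself shifted by it — it sits on the causal path from diet to outcome. Conditioning on a mediator would strip out part of the effect we want; the pooled comparison gives the total causal effect.
So P(outcome | do(Diet F)) is just the pooled rate for Diet F: 1523/2700 = 0.564.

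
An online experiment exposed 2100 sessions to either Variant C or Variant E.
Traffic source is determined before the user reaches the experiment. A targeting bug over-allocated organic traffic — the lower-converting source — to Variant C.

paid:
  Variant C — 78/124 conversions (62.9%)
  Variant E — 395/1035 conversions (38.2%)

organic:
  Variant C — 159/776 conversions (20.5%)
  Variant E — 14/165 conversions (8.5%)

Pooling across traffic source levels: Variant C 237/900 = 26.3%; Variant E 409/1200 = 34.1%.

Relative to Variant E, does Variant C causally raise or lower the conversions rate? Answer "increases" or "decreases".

increases

Variant C is higher inside every traffic source stratum but Variant E is higher in aggregate. Whether to stratify depends on how traffic source relates to the variant.
Traffic source differs across variants for reasons unrelated to any effect of the variant itself, and it separately predicts the outcome — a classic confounder. We must compare within traffic source levels.
Within each level — paid: 62.9% vs 38.2%; organic: 20.5% vs 8.5% — Variant C is higher every time.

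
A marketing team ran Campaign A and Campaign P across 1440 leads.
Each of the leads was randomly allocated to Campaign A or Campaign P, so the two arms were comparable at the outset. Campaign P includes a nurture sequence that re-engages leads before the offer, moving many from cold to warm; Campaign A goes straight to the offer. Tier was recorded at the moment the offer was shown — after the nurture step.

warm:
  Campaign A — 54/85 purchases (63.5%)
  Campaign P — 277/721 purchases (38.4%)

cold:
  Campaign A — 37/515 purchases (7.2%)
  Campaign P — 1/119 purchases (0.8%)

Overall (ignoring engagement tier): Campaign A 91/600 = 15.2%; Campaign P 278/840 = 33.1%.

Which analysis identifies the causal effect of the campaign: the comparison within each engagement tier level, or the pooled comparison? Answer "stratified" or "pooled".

Because the campaign influences engagement tier, engagement tier is a post-treatment mediator, not a confounder. Stratifying on it would bias the estimate; the causal effect is the crude pooled difference.
Pooled: Campaign A 15.2% vs Campaign P 33.1%; Campaign P is higher overall.

pooled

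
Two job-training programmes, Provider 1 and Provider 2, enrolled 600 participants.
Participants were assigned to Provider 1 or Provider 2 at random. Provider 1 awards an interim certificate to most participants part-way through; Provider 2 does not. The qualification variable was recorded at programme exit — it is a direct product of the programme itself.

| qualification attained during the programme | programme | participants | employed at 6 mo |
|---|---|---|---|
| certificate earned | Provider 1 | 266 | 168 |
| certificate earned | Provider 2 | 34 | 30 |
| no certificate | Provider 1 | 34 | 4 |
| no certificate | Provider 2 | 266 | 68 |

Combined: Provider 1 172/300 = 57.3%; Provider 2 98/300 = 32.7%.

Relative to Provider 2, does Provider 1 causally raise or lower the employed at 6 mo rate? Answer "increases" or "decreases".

increases

Qualification attained during the programme is downstream of the programme. One should not condition on a consequence of treatment, so the overall rates are the right comparison.
Pooled: Provider 1 57.3% vs Provider 2 32.7%; Provider 1 is higher overall.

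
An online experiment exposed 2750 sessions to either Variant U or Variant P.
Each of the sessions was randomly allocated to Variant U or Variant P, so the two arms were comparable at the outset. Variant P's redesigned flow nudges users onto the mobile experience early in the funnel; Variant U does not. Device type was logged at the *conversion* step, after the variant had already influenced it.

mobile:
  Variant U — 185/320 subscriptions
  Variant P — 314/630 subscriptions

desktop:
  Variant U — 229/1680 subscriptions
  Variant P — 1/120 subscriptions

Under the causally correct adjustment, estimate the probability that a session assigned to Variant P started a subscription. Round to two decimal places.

0.42

Device type is recorded after the variant and is itself shifted by it — it sits on the causal path from variant to outcome. Conditioning on a mediator would strip out part of the effect we want; the pooled comparison gives the total causal effect.
So P(outcome | do(Variant P)) is just the pooled rate for Variant P: 315/750 = 0.420.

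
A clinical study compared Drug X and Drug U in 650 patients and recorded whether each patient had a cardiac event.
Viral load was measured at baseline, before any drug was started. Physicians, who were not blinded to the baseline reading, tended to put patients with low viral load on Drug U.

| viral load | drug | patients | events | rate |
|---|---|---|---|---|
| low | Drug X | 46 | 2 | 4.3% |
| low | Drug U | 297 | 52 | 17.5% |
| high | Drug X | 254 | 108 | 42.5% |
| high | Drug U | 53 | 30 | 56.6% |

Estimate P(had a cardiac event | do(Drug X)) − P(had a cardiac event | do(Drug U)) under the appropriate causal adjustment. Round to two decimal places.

Viral load is set before the drug has any effect — it is not caused by the drug — and it independently drives the outcome. That makes it a confounder, so the causal comparison is within viral load levels.
Adjusting over the population distribution of viral load: 0.528·(0.043−0.175) + 0.472·(0.425−0.566) = -0.136.

-0.14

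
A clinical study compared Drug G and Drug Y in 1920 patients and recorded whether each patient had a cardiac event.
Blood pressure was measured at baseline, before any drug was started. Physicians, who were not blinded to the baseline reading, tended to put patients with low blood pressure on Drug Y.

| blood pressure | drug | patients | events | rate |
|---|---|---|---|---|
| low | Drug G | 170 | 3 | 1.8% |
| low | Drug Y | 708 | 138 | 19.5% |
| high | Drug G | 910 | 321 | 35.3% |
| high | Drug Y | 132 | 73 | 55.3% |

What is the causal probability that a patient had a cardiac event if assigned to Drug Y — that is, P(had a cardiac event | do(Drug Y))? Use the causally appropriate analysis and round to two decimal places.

Here blood pressure is a common cause — it drives both which drug a case falls under and the outcome. The crude comparison mixes populations; the stratum-specific rates are the causally relevant ones.
Standardising Drug Y to the population blood pressure mix: 0.457·138/708 + 0.543·73/132 = 0.389.

0.39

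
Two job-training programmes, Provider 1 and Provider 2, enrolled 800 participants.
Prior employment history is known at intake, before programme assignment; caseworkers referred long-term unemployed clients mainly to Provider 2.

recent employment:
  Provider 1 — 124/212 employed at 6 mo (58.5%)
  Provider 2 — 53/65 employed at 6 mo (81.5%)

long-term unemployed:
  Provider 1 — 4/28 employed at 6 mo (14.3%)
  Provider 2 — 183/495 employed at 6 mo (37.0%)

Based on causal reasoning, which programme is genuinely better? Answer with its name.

Provider 2

The prior employment history-specific comparison favours Provider 2 throughout, but the pooled figures favour Provider 1. The question is whether to condition on prior employment history.
Prior employment history differs across programmes for reasons unrelated to any effect of the programme itself, and it separately predicts the outcome — a classic confounder. We must compare within prior employment history levels.
Within each level — recent employment: 58.5% vs 81.5%; long-term unemployed: 14.3% vs 37.0% — Provider 2 is higher every time.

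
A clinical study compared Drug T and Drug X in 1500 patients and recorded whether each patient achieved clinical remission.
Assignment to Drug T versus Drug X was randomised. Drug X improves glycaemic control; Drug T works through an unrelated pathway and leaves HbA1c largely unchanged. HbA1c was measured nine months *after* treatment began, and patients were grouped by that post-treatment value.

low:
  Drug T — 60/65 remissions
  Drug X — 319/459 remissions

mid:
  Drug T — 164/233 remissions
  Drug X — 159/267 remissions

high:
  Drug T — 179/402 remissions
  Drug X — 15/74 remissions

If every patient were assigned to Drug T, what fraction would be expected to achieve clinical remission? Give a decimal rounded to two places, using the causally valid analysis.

HbA1c lies on the pathway drug → HbA1c → outcome, so adjusting for it blocks the indirect effect. For the total causal effect of drug, use the unadjusted pooled rates.
So P(outcome | do(Drug T)) is just the pooled rate for Drug T: 403/700 = 0.576.

0.58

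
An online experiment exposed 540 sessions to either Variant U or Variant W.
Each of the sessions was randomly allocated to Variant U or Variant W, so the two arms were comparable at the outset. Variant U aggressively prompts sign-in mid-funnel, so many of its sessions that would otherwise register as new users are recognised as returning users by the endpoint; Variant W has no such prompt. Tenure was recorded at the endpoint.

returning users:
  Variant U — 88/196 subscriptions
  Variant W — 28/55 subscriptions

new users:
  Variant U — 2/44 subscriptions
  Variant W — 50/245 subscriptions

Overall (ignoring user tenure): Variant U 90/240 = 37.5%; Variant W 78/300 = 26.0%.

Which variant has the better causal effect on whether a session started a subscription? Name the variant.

User tenure is recorded after the variant and is itself shifted by it — it sits on the causal path from variant to outcome. Conditioning on a mediator would strip out part of the effect we want; the pooled comparison gives the total causal effect.
Pooled: Variant U 37.5% vs Variant W 26.0%; Variant U is higher overall.

Variant U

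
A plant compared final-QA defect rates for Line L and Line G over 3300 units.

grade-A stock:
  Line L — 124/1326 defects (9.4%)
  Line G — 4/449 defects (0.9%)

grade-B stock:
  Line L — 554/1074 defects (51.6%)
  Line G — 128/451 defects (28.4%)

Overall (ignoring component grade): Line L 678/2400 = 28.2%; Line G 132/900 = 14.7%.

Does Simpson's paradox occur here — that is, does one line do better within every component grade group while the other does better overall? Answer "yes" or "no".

Within each component grade level (grade-A stock 9.4% vs 0.9%; grade-B stock 51.6% vs 28.4%), Line G has the lower rate every time. Pooled: 28.2% vs 14.7% — Line G has the lower rate overall. They agree.

no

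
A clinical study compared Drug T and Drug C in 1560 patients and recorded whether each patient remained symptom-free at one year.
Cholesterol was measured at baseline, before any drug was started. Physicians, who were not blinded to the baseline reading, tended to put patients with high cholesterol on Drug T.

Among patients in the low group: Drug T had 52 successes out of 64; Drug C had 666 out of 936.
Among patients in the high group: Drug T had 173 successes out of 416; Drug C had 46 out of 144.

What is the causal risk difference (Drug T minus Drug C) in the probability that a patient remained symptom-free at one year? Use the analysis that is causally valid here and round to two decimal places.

Drug T is higher inside every cholesterol stratum but Drug C is higher in aggregate. Whether to stratify depends on how cholesterol relates to the drug.
The imbalance in cholesterol arose from how patients were allocated, not from anything the drug did; and cholesterol independently affects the outcome. The pooled gap is confounded — condition on cholesterol.
Adjusting over the population distribution of cholesterol: 0.641·(0.812−0.712) + 0.359·(0.416−0.319) = +0.099.

+0.10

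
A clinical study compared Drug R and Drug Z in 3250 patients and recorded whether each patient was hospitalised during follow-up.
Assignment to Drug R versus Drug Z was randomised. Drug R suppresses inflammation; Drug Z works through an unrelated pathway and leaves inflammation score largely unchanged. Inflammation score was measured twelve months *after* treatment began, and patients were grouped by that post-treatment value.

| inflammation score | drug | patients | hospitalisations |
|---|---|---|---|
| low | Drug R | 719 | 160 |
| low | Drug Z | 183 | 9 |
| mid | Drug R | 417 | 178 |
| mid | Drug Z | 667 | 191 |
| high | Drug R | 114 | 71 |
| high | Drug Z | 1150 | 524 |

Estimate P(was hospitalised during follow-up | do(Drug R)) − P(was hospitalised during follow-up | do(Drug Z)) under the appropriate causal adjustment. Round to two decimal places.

-0.03

The inflammation score-specific comparison favours Drug Z throughout, but the pooled figures favour Drug R. The question is whether to condition on inflammation score.
Inflammation score is downstream of the drug. One should not condition on a consequence of treatment, so the overall rates are the right comparison.
The causal difference is the pooled difference: 0.327 − 0.362 = -0.035.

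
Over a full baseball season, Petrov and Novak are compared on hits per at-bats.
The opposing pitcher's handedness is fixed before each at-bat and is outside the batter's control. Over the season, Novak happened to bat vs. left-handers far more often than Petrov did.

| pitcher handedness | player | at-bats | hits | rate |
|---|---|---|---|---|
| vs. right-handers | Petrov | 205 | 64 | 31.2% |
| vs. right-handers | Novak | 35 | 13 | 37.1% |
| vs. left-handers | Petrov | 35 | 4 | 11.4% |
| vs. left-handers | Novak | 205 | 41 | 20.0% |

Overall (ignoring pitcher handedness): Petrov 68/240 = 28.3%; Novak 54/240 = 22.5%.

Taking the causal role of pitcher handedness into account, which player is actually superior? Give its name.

Within every pitcher handedness level Novak has the higher rate, yet pooled Petrov does — Simpson's reversal.
Here pitcher handedness is a common cause — it drives both which player a case falls under and the outcome. The crude comparison mixes populations; the stratum-specific rates are the causally relevant ones.
Within each level — vs. right-handers: 31.2% vs 37.1%; vs. left-handers: 11.4% vs 20.0% — Novak is higher every time.

Novak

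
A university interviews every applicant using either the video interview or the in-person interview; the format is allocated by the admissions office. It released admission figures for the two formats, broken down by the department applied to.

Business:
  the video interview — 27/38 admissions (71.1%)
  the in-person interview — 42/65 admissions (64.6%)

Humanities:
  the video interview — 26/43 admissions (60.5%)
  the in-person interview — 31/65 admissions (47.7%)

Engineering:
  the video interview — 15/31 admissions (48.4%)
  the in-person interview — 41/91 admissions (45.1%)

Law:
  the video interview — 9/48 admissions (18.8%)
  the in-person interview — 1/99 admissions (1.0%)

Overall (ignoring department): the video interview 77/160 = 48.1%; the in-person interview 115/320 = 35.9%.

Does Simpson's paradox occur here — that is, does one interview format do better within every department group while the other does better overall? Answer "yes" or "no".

no

Within each department level (Business 71.1% vs 64.6%; Humanities 60.5% vs 47.7%; Engineering 48.4% vs 45.1%; Law 18.8% vs 1.0%), the video interview has the higher rate every time. Pooled: 48.1% vs 35.9% — the video interview has the higher rate overall. They agree.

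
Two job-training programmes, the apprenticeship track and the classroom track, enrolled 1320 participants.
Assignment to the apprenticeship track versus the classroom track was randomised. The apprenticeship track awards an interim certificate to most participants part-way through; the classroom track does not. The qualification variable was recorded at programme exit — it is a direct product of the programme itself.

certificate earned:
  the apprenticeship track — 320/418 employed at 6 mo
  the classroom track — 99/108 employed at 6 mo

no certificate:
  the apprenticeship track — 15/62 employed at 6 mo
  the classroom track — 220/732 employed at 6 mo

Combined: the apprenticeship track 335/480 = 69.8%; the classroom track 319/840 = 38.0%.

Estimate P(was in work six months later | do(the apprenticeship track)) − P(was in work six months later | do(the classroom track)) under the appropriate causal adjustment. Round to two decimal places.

the classroom track is higher inside every qualification attained during the programme stratum but the apprenticeship track is higher in aggregate. Whether to stratify depends on how qualification attained during the programme relates to the programme.
The distribution of qualification attained during the programme is itself part of what the programme does — it is an intermediate outcome. Holding it fixed would remove that part of the effect; the total effect is the pooled difference.
The causal difference is the pooled difference: 0.698 − 0.380 = +0.318.

+0.32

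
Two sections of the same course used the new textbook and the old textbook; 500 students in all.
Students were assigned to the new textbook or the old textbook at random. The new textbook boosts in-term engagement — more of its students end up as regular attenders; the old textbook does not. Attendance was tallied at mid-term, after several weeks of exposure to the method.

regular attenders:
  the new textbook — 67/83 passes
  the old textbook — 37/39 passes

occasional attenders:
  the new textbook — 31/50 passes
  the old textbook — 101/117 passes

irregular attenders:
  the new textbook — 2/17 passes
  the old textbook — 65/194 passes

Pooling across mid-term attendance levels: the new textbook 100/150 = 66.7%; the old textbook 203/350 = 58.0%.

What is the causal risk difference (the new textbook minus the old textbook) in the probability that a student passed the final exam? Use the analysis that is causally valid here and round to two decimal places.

Mid-term attendance is recorded after the teaching method and is itself shifted by it — it sits on the causal path from teaching method to outcome. Conditioning on a mediator would strip out part of the effect we want; the pooled comparison gives the total causal effect.
The causal difference is the pooled difference: 0.667 − 0.580 = +0.087.

+0.09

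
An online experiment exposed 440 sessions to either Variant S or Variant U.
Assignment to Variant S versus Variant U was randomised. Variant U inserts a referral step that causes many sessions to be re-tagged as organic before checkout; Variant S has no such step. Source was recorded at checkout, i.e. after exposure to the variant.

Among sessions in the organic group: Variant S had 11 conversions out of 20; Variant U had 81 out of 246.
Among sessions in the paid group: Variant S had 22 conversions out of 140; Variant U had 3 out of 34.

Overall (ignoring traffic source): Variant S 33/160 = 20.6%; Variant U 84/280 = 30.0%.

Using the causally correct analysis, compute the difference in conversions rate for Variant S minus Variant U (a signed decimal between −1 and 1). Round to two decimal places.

The traffic source-specific comparison favours Variant S throughout, but the pooled figures favour Variant U. The question is whether to condition on traffic source.
Traffic source is downstream of the variant. One should not condition on a consequence of treatment, so the overall rates are the right comparison.
The causal difference is the pooled difference: 0.206 − 0.300 = -0.094.

-0.09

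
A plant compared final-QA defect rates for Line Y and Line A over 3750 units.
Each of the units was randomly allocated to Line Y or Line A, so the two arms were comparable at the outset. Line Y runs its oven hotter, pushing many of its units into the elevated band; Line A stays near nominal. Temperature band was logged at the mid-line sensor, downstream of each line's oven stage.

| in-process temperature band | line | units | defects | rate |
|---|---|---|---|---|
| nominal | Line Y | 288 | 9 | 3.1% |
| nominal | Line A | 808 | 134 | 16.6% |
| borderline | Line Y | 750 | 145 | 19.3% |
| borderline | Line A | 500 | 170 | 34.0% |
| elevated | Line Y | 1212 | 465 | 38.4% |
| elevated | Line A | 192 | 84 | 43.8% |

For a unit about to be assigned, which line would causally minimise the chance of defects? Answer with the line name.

Line A

Line Y is lower inside every in-process temperature band stratum but Line A is lower in aggregate. Whether to stratify depends on how in-process temperature band relates to the line.
The distribution of in-process temperature band is itself part of what the line does — it is an intermediate outcome. Holding it fixed would remove that part of the effect; the total effect is the pooled difference.
Pooled: Line Y 27.5% vs Line A 25.9%; Line A is lower overall.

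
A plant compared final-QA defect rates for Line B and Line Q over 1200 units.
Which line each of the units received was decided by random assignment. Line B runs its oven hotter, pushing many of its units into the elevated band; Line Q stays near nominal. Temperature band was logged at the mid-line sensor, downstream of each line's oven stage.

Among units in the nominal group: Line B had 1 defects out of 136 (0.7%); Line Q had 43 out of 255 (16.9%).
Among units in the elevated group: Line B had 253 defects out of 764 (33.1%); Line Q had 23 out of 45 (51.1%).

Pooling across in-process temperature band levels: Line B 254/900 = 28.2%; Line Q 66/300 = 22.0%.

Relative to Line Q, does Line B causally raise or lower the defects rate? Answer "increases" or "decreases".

The in-process temperature band-specific comparison favours Line B throughout, but the pooled figures favour Line Q. The question is whether to condition on in-process temperature band.
The distribution of in-process temperature band is itself part of what the line does — it is an intermediate outcome. Holding it fixed would remove that part of the effect; the total effect is the pooled difference.
Pooled: Line B 28.2% vs Line Q 22.0%; Line Q is lower overall.

increases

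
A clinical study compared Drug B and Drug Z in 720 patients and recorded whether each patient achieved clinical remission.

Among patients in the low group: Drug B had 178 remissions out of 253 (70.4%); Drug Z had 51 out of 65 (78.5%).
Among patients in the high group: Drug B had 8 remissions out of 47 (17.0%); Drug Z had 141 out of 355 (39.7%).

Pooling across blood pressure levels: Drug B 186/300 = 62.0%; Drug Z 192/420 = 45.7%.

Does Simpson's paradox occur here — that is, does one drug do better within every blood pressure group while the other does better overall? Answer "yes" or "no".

Within each blood pressure level (low 70.4% vs 78.5%; high 17.0% vs 39.7%), Drug Z has the higher rate every time. Pooled: 62.0% vs 45.7% — Drug B has the higher rate overall. The two comparisons disagree.

yes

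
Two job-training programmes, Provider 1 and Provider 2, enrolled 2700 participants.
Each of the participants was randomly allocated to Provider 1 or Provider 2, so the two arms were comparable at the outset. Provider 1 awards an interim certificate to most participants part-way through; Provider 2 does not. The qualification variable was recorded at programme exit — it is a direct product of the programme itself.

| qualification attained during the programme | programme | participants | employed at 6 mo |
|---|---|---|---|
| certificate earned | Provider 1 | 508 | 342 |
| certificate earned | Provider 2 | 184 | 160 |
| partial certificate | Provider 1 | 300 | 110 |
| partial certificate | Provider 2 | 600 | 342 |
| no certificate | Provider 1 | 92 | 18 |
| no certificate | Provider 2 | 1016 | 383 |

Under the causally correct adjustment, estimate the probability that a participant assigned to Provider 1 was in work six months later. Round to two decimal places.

0.52

The stratified and pooled comparisons disagree (Provider 2 wins within each qualification attained during the programme; Provider 1 wins overall), so the answer turns on the causal role of qualification attained during the programme.
Because the programme influences qualification attained during the programme, qualification attained during the programme is a post-treatment mediator, not a confounder. Stratifying on it would bias the estimate; the causal effect is the crude pooled difference.
So P(outcome | do(Provider 1)) is just the pooled rate for Provider 1: 470/900 = 0.522.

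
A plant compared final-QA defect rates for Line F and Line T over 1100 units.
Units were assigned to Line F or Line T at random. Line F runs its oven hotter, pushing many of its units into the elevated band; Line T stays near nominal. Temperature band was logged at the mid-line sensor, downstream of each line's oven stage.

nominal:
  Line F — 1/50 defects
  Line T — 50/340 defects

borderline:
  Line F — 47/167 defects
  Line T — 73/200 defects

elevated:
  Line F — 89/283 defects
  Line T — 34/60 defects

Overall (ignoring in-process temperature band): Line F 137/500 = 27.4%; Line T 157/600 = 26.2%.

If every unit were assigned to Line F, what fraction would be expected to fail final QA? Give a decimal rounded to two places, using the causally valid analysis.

0.27

Line F is lower inside every in-process temperature band stratum but Line T is lower in aggregate. Whether to stratify depends on how in-process temperature band relates to the line.
Stratifying would compare lines among units the lines themselves sorted into in-process temperature band groups — a form of selection on an intermediate. The unconditioned pooled rates give the total causal effect.
So P(outcome | do(Line F)) is just the pooled rate for Line F: 137/500 = 0.274.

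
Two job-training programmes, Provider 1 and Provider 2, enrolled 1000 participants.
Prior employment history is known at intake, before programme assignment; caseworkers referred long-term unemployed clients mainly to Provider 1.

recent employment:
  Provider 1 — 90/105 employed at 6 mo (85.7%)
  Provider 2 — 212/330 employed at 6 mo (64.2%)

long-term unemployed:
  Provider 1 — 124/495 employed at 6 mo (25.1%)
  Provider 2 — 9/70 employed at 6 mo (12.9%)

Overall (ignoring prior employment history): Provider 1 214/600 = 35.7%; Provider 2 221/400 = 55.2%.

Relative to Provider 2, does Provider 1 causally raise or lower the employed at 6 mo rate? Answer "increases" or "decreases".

increases

The stratified and pooled comparisons disagree (Provider 1 wins within each prior employment history; Provider 2 wins overall), so the answer turns on the causal role of prior employment history.
Prior employment history is set before the programme has any effect — it is not caused by the programme — and it independently drives the outcome. That makes it a confounder, so the causal comparison is within prior employment history levels.
Within each level — recent employment: 85.7% vs 64.2%; long-term unemployed: 25.1% vs 12.9% — Provider 1 is higher every time.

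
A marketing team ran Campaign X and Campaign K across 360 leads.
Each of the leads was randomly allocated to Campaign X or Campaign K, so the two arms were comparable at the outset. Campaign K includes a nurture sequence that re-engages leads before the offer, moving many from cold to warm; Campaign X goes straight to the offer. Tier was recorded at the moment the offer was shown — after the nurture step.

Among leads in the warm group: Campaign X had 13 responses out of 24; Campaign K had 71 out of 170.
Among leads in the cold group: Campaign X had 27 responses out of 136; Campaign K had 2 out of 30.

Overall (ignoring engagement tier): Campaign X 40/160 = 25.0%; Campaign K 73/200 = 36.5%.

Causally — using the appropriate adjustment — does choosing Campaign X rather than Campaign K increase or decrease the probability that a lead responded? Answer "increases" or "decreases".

decreases

Campaign X is higher inside every engagement tier stratum but Campaign K is higher in aggregate. Whether to stratify depends on how engagement tier relates to the campaign.
Engagement tier lies on the pathway campaign → engagement tier → outcome, so adjusting for it blocks the indirect effect. For the total causal effect of campaign, use the unadjusted pooled rates.
Pooled: Campaign X 25.0% vs Campaign K 36.5%; Campaign K is higher overall.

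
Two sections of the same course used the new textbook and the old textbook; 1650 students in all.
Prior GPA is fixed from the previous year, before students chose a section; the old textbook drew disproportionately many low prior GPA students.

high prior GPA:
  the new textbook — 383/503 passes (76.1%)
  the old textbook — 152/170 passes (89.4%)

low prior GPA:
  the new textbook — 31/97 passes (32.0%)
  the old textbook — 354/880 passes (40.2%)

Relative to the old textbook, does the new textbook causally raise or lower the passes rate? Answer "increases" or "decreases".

Prior GPA band differs across teaching methods for reasons unrelated to any effect of the teaching method itself, and it separately predicts the outcome — a classic confounder. We must compare within prior GPA band levels.
Within each level — high prior GPA: 76.1% vs 89.4%; low prior GPA: 32.0% vs 40.2% — the old textbook is higher every time.

decreases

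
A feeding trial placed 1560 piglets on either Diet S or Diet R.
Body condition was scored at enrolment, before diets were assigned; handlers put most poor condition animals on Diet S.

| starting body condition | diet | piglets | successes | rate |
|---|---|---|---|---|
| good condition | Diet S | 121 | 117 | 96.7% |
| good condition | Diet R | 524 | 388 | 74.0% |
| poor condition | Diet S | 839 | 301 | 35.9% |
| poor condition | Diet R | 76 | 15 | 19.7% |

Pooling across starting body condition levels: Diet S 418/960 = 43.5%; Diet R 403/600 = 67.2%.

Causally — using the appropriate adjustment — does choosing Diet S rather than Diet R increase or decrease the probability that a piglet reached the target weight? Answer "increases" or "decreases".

increases

The stratified and pooled comparisons disagree (Diet S wins within each starting body condition; Diet R wins overall), so the answer turns on the causal role of starting body condition.
Starting body condition is set before the diet has any effect — it is not caused by the diet — and it independently drives the outcome. That makes it a confounder, so the causal comparison is within starting body condition levels.
Within each level — good condition: 96.7% vs 74.0%; poor condition: 35.9% vs 19.7% — Diet S is higher every time.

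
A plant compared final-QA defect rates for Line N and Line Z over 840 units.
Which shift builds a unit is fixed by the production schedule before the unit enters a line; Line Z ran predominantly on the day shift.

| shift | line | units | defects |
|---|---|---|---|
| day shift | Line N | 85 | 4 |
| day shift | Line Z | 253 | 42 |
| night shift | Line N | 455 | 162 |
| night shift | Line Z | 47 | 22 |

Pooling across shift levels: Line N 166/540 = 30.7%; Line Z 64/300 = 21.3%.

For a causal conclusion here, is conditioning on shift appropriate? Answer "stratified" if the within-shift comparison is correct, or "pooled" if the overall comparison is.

stratified

The stratified and pooled comparisons disagree (Line N wins within each shift; Line Z wins overall), so the answer turns on the causal role of shift.
The imbalance in shift arose from how units were allocated, not from anything the line did; and shift independently affects the outcome. The pooled gap is confounded — condition on shift.
Within each level — day shift: 4.7% vs 16.6%; night shift: 35.6% vs 46.8% — Line N is lower every time.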